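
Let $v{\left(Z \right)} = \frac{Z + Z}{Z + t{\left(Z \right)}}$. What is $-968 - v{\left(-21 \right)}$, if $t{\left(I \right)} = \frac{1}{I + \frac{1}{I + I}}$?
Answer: $- \frac{858446}{885} \approx -970.0$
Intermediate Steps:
$t{\left(I \right)} = \frac{1}{I + \frac{1}{2 I}}$
$v{\left(Z \right)} = \frac{2 Z}{Z + \frac{2 Z}{1 + 2 Z^{2}}}$ ($v{\left(Z \right)} = \frac{Z + Z}{Z + \frac{2 Z}{1 + 2 Z^{2}}} = \frac{2 Z}{Z + \frac{2 Z}{1 + 2 Z^{2}}}$)
$-968 - v{\left(-21 \right)} = -968 - \frac{2 \left(1 + 2 \left(-21\right)^{2}\right)}{3 + 2 \left(-21\right)^{2}} = -968 - \frac{2 \left(1 + 2 \cdot 441\right)}{3 + 2 \cdot 441} = -968 - \frac{2 \left(1 + 882\right)}{3 + 882} = -968 - 2 \cdot \frac{1}{885} \cdot 883 = -968 - \frac{1766}{885} = - \frac{858446}{885}$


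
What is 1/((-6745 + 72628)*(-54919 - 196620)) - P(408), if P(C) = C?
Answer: -6761434726297/16572143937 ≈ -408.00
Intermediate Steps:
1/((-6745 + 72628)*(-54919 - 196620)) - P(408) = 1/((-6745 + 72628)*(-54919 - 196620)) - 1*408 = 1/(65883*(-251539)) - 408 = 1/(-16572143937) - 408 = -1/16572143937 - 408 = -6761434726297/16572143937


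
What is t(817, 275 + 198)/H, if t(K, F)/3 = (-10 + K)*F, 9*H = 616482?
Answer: 1145133/68498 ≈ 16.718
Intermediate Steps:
H = 68498 (H = (⅑)*616482 = 68498)
t(K, F) = 3*F*(-10 + K) (t(K, F) = 3*((-10 + K)*F) = 3*(F*(-10 + K)) = 3*F*(-10 + K))
t(817, 275 + 198)/H = (3*(275 + 198)*(-10 + 817))/68498 = (3*473*807)*(1/68498) = 1145133*(1/68498) = 1145133/68498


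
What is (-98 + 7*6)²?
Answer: 3136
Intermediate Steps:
(-98 + 7*6)² = (-98 + 42)² = (-56)² = 3136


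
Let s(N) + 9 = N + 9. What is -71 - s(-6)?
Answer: -65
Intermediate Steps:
s(N) = N (s(N) = -9 + (N + 9) = -9 + (9 + N) = N)
-71 - s(-6) = -71 - 1*(-6) = -71 + 6 = -65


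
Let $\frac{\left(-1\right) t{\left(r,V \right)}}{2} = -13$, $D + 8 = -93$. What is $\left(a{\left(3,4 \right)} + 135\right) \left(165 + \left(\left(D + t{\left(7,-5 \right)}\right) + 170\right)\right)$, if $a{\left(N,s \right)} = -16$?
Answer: $30940$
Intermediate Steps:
$D = -101$ ($D = -8 - 93 = -101$)
$t{\left(r,V \right)} = 26$ ($t{\left(r,V \right)} = \left(-2\right) \left(-13\right) = 26$)
$\left(a{\left(3,4 \right)} + 135\right) \left(165 + \left(\left(D + t{\left(7,-5 \right)}\right) + 170\right)\right) = \left(-16 + 135\right) \left(165 + \left(\left(-101 + 26\right) + 170\right)\right) = 119 \left(165 + \left(-75 + 170\right)\right) = 119 \left(165 + 95\right) = 119 \cdot 260 = 30940$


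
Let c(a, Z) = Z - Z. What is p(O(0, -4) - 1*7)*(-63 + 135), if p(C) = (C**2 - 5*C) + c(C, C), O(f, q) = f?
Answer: 6048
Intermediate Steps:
c(a, Z) = 0
p(C) = C**2 - 5*C (p(C) = (C**2 - 5*C) + 0 = C**2 - 5*C)
p(O(0, -4) - 1*7)*(-63 + 135) = ((0 - 1*7)*(-5 + (0 - 1*7)))*(-63 + 135) = ((0 - 7)*(-5 + (0 - 7)))*72 = -7*(-5 - 7)*72 = -7*(-12)*72 = 84*72 = 6048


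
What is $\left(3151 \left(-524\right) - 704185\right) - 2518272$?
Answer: $-4873581$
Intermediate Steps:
$\left(3151 \left(-524\right) - 704185\right) - 2518272 = \left(-1651124 - 704185\right) - 2518272 = -2355309 - 2518272 = -4873581$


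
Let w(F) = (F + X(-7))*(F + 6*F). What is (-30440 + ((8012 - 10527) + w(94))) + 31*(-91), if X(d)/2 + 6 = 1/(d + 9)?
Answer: 18838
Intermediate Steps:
X(d) = -12 + 2/(9 + d) (X(d) = -12 + 2/(d + 9) = -12 + 2/(9 + d))
w(F) = 7*F*(-11 + F) (w(F) = (F + 2*(-53 - 6*(-7))/(9 - 7))*(F + 6*F) = (F + 2*(-53 + 42)/2)*(7*F) = (F + 2*(1/2)*(-11))*(7*F) = (F - 11)*(7*F) = (-11 + F)*(7*F) = 7*F*(-11 + F))
(-30440 + ((8012 - 10527) + w(94))) + 31*(-91) = (-30440 + ((8012 - 10527) + 7*94*(-11 + 94))) + 31*(-91) = (-30440 + (-2515 + 7*94*83)) - 2821 = (-30440 + (-2515 + 54614)) - 2821 = (-30440 + 52099) - 2821 = 21659 - 2821 = 18838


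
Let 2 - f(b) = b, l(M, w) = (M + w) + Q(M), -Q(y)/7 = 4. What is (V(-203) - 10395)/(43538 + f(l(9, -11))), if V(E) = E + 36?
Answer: -5281/21785 ≈ -0.24241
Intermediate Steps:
Q(y) = -28 (Q(y) = -7*4 = -28)
l(M, w) = -28 + M + w (l(M, w) = (M + w) - 28 = -28 + M + w)
V(E) = 36 + E
f(b) = 2 - b
(V(-203) - 10395)/(43538 + f(l(9, -11))) = ((36 - 203) - 10395)/(43538 + (2 - (-28 + 9 - 11))) = (-167 - 10395)/(43538 + (2 - 1*(-30))) = -10562/(43538 + (2 + 30)) = -10562/(43538 + 32) = -10562/43570 = -10562*1/43570 = -5281/21785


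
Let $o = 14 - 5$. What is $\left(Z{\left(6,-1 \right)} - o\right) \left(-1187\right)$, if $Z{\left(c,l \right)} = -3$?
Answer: $14244$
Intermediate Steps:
$o = 9$ ($o = 14 - 5 = 9$)
$\left(Z{\left(6,-1 \right)} - o\right) \left(-1187\right) = \left(-3 - 9\right) \left(-1187\right) = \left(-12\right) \left(-1187\right) = 14244$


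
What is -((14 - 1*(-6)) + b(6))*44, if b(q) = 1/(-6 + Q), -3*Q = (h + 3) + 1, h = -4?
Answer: -2618/3 ≈ -872.67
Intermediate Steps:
Q = 0 (Q = -((-4 + 3) + 1)/3 = -(-1 + 1)/3 = -1/3*0 = 0)
b(q) = -1/6 (b(q) = 1/(-6 + 0) = 1/(-6) = -1/6)
-((14 - 1*(-6)) + b(6))*44 = -((14 - 1*(-6)) - 1/6)*44 = -((14 + 6) - 1/6)*44 = -(20 - 1/6)*44 = -119*44/6 = -1*2618/3 = -2618/3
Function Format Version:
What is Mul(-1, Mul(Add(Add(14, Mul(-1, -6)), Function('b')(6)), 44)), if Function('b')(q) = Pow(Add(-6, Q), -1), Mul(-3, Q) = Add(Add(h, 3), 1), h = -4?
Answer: Rational(-2618, 3) ≈ -872.67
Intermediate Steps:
Q = 0 (Q = Mul(Rational(-1, 3), Add(Add(-4, 3), 1)) = Mul(Rational(-1, 3), Add(-1, 1)) = Mul(Rational(-1, 3), 0) = 0)
Function('b')(q) = Rational(-1, 6) (Function('b')(q) = Pow(Add(-6, 0), -1) = Pow(-6, -1) = Rational(-1, 6))
Mul(-1, Mul(Add(Add(14, Mul(-1, -6)), Function('b')(6)), 44)) = Mul(-1, Mul(Add(Add(14, Mul(-1, -6)), Rational(-1, 6)), 44)) = Mul(-1, Mul(Add(Add(14, 6), Rational(-1, 6)), 44)) = Mul(-1, Mul(Add(20, Rational(-1, 6)), 44)) = Mul(-1, Mul(Rational(119, 6), 44)) = Mul(-1, Rational(2618, 3)) = Rational(-2618, 3)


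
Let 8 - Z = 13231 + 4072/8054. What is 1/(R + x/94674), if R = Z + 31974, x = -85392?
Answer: 63542033/1191387222475 ≈ 5.3335e-5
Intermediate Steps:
Z = -53251057/4027 (Z = 8 - (13231 + 4072/8054) = 8 - (13231 + 4072*(1/8054)) = 8 - (13231 + 2036/4027) = 8 - 1*53283273/4027 = 8 - 53283273/4027 = -53251057/4027 ≈ -13224.)
R = 75508241/4027 (R = -53251057/4027 + 31974 = 75508241/4027 ≈ 18751.)
1/(R + x/94674) = 1/(75508241/4027 - 85392/94674) = 1/(75508241/4027 - 85392*1/94674) = 1/(75508241/4027 - 14232/15779) = 1/(1191387222475/63542033) = 63542033/1191387222475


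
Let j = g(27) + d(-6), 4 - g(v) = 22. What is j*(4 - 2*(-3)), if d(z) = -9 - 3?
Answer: -300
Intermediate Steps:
d(z) = -12
g(v) = -18 (g(v) = 4 - 1*22 = 4 - 22 = -18)
j = -30 (j = -18 - 12 = -30)
j*(4 - 2*(-3)) = -30*(4 - 2*(-3)) = -30*(4 + 6) = -30*10 = -300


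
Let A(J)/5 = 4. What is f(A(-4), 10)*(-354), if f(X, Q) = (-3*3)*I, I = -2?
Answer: -6372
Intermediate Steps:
A(J) = 20 (A(J) = 5*4 = 20)
f(X, Q) = 18 (f(X, Q) = -3*3*(-2) = -9*(-2) = 18)
f(A(-4), 10)*(-354) = 18*(-354) = -6372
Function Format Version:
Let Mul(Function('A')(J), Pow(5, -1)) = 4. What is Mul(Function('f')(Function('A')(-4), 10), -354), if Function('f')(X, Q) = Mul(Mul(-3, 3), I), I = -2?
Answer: -6372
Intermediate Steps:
Function('A')(J) = 20 (Function('A')(J) = Mul(5, 4) = 20)
Function('f')(X, Q) = 18 (Function('f')(X, Q) = Mul(Mul(-3, 3), -2) = Mul(-9, -2) = 18)
Mul(Function('f')(Function('A')(-4), 10), -354) = Mul(18, -354) = -6372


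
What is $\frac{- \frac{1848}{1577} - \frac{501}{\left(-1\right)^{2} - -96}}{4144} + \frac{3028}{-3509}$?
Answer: $- \frac{1922861296505}{2224367507824} \approx -0.86445$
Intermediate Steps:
$\frac{- \frac{1848}{1577} - \frac{501}{\left(-1\right)^{2} - -96}}{4144} + \frac{3028}{-3509} = \left(\left(-1848\right) \frac{1}{1577} - \frac{501}{1 + 96}\right) \frac{1}{4144} + 3028 \left(- \frac{1}{3509}\right) = \left(- \frac{1848}{1577} - \frac{501}{97}\right) \frac{1}{4144} - \frac{3028}{3509} = \left(- \frac{969333}{152969}\right) \frac{1}{4144} - \frac{3028}{3509} = - \frac{969333}{633903536} - \frac{3028}{3509} = - \frac{1922861296505}{2224367507824}$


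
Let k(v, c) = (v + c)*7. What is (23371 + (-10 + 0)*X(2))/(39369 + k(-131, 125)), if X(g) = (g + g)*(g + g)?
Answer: 7737/13109 ≈ 0.59021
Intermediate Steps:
X(g) = 4*g² (X(g) = (2*g)*(2*g) = 4*g²)
k(v, c) = 7*c + 7*v (k(v, c) = (c + v)*7 = 7*c + 7*v)
(23371 + (-10 + 0)*X(2))/(39369 + k(-131, 125)) = (23371 + (-10 + 0)*(4*2²))/(39369 + (7*125 + 7*(-131))) = (23371 - 40*4)/(39369 + (875 - 917)) = (23371 - 10*16)/(39369 - 42) = (23371 - 160)/39327 = 23211*(1/39327) = 7737/13109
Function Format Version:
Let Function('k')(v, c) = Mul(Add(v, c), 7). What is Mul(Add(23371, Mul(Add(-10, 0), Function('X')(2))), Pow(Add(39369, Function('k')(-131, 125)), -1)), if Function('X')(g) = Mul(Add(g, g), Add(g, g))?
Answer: Rational(7737, 13109) ≈ 0.59021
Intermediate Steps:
Function('X')(g) = Mul(4, Pow(g, 2)) (Function('X')(g) = Mul(Mul(2, g), Mul(2, g)) = Mul(4, Pow(g, 2)))
Function('k')(v, c) = Add(Mul(7, c), Mul(7, v)) (Function('k')(v, c) = Mul(Add(c, v), 7) = Add(Mul(7, c), Mul(7, v)))
Mul(Add(23371, Mul(Add(-10, 0), Function('X')(2))), Pow(Add(39369, Function('k')(-131, 125)), -1)) = Mul(Add(23371, Mul(Add(-10, 0), Mul(4, Pow(2, 2)))), Pow(Add(39369, Add(Mul(7, 125), Mul(7, -131))), -1)) = Mul(Add(23371, Mul(-10, Mul(4, 4))), Pow(Add(39369, Add(875, -917)), -1)) = Mul(Add(23371, Mul(-10, 16)), Pow(Add(39369, -42), -1)) = Mul(Add(23371, -160), Pow(39327, -1)) = Mul(23211, Rational(1, 39327)) = Rational(7737, 13109)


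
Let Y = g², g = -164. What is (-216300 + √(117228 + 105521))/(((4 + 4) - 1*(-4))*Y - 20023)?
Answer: -30900/43247 + √222749/302729 ≈ -0.71294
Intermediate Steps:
Y = 26896 (Y = (-164)² = 26896)
(-216300 + √(117228 + 105521))/(((4 + 4) - 1*(-4))*Y - 20023) = (-216300 + √(117228 + 105521))/(((4 + 4) - 1*(-4))*26896 - 20023) = (-216300 + √222749)/((8 + 4)*26896 - 20023) = (-216300 + √222749)/(12*26896 - 20023) = (-216300 + √222749)/(322752 - 20023) = (-216300 + √222749)/302729 = (-216300 + √222749)*(1/302729) = -30900/43247 + √222749/302729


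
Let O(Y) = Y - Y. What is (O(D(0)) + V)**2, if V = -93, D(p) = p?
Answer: 8649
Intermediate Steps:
O(Y) = 0
(O(D(0)) + V)**2 = (0 - 93)**2 = (-93)**2 = 8649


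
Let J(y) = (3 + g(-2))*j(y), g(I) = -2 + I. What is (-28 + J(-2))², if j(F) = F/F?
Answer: 841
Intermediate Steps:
j(F) = 1
J(y) = -1 (J(y) = (3 + (-2 - 2))*1 = (3 - 4)*1 = -1*1 = -1)
(-28 + J(-2))² = (-28 - 1)² = (-29)² = 841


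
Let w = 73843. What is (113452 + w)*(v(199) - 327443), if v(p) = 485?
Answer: -61237598610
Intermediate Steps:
(113452 + w)*(v(199) - 327443) = (113452 + 73843)*(485 - 327443) = 187295*(-326958) = -61237598610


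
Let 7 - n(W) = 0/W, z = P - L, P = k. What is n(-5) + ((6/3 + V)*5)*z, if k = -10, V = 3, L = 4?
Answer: -343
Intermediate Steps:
P = -10
z = -14 (z = -10 - 1*4 = -10 - 4 = -14)
n(W) = 7 (n(W) = 7 - 0/W = 7 - 1*0 = 7 + 0 = 7)
n(-5) + ((6/3 + V)*5)*z = 7 + ((6/3 + 3)*5)*(-14) = 7 + ((6*(1/3) + 3)*5)*(-14) = 7 + ((2 + 3)*5)*(-14) = 7 + (5*5)*(-14) = 7 + 25*(-14) = 7 - 350 = -343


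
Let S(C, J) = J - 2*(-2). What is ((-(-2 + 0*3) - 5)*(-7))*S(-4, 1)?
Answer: 105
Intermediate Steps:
S(C, J) = 4 + J (S(C, J) = J + 4 = 4 + J)
((-(-2 + 0*3) - 5)*(-7))*S(-4, 1) = ((-(-2 + 0*3) - 5)*(-7))*(4 + 1) = ((-(-2 + 0) - 5)*(-7))*5 = ((-1*(-2) - 5)*(-7))*5 = ((2 - 5)*(-7))*5 = -3*(-7)*5 = 21*5 = 105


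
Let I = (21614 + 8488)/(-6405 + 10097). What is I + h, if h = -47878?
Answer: -88367737/1846 ≈ -47870.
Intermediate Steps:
I = 15051/1846 (I = 30102/3692 = 30102*(1/3692) = 15051/1846 ≈ 8.1533)
I + h = 15051/1846 - 47878 = -88367737/1846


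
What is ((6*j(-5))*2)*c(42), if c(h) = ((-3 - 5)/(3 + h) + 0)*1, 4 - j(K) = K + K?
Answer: -448/15 ≈ -29.867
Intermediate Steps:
j(K) = 4 - 2*K (j(K) = 4 - (K + K) = 4 - 2*K)
c(h) = -8/(3 + h) (c(h) = (-8/(3 + h) + 0)*1 = -8/(3 + h)*1 = -8/(3 + h))
((6*j(-5))*2)*c(42) = ((6*(4 - 2*(-5)))*2)*(-8/(3 + 42)) = ((6*(4 + 10))*2)*(-8/45) = ((6*14)*2)*(-8*1/45) = (84*2)*(-8/45) = 168*(-8/45) = -448/15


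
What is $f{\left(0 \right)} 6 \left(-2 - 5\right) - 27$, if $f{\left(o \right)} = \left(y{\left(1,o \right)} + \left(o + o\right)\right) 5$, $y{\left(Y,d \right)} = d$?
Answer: $-27$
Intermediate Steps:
$f{\left(o \right)} = 15 o$ ($f{\left(o \right)} = \left(o + \left(o + o\right)\right) 5 = \left(o + 2 o\right) 5 = 3 o 5 = 15 o$)
$f{\left(0 \right)} 6 \left(-2 - 5\right) - 27 = 15 \cdot 0 \cdot 6 \left(-2 - 5\right) - 27 = 0 \cdot 6 \left(-7\right) - 27 = 0 \left(-42\right) - 27 = 0 - 27 = -27$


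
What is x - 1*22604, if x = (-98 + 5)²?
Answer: -13955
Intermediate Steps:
x = 8649 (x = (-93)² = 8649)
x - 1*22604 = 8649 - 1*22604 = 8649 - 22604 = -13955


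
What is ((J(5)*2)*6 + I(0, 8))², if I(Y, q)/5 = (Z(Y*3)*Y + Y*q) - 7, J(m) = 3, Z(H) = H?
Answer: 1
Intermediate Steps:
I(Y, q) = -35 + 15*Y² + 5*Y*q (I(Y, q) = 5*(((Y*3)*Y + Y*q) - 7) = 5*(((3*Y)*Y + Y*q) - 7) = 5*((3*Y² + Y*q) - 7) = 5*(-7 + 3*Y² + Y*q) = -35 + 15*Y² + 5*Y*q)
((J(5)*2)*6 + I(0, 8))² = ((3*2)*6 + (-35 + 15*0² + 5*0*8))² = (6*6 + (-35 + 15*0 + 0))² = (36 + (-35 + 0 + 0))² = (36 - 35)² = 1² = 1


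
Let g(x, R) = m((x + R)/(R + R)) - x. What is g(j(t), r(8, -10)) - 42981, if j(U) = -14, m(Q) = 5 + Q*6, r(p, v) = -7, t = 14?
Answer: -42953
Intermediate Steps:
m(Q) = 5 + 6*Q
g(x, R) = 5 - x + 3*(R + x)/R (g(x, R) = (5 + 6*((x + R)/(R + R))) - x = (5 + 6*((R + x)/((2*R)))) - x = (5 + 6*((R + x)*(1/(2*R)))) - x = (5 + 6*((R + x)/(2*R))) - x = (5 + 3*(R + x)/R) - x = 5 - x + 3*(R + x)/R)
g(j(t), r(8, -10)) - 42981 = (8 - 1*(-14) + 3*(-14)/(-7)) - 42981 = (8 + 14 + 3*(-14)*(-⅐)) - 42981 = (8 + 14 + 6) - 42981 = 28 - 42981 = -42953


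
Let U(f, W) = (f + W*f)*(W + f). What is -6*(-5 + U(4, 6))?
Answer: -1650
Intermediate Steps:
U(f, W) = (W + f)*(f + W*f)
-6*(-5 + U(4, 6)) = -6*(-5 + 4*(6 + 4 + 6² + 6*4)) = -6*(-5 + 4*(6 + 4 + 36 + 24)) = -6*(-5 + 4*70) = -6*(-5 + 280) = -6*275 = -1650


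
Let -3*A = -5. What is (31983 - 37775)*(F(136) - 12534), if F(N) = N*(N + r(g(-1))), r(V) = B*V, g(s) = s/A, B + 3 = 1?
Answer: -177385792/5 ≈ -3.5477e+7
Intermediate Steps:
A = 5/3 (A = -⅓*(-5) = 5/3 ≈ 1.6667)
B = -2 (B = -3 + 1 = -2)
g(s) = 3*s/5 (g(s) = s/(5/3) = s*(⅗) = 3*s/5)
r(V) = -2*V
F(N) = N*(6/5 + N) (F(N) = N*(N - 6*(-1)/5) = N*(N - 2*(-⅗)) = N*(N + 6/5) = N*(6/5 + N))
(31983 - 37775)*(F(136) - 12534) = (31983 - 37775)*((⅕)*136*(6 + 5*136) - 12534) = -5792*((⅕)*136*(6 + 680) - 12534) = -5792*((⅕)*136*686 - 12534) = -5792*(93296/5 - 12534) = -5792*30626/5 = -177385792/5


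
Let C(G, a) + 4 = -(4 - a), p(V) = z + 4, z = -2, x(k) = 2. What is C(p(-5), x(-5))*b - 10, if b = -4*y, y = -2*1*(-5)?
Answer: 230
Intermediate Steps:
y = 10 (y = -2*(-5) = 10)
p(V) = 2 (p(V) = -2 + 4 = 2)
C(G, a) = -8 + a (C(G, a) = -4 - (4 - a) = -4 + (-4 + a) = -8 + a)
b = -40 (b = -4*10 = -40)
C(p(-5), x(-5))*b - 10 = (-8 + 2)*(-40) - 10 = -6*(-40) - 10 = 240 - 10 = 230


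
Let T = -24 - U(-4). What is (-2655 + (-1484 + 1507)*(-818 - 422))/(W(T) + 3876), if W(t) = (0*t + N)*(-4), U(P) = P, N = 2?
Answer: -31175/3868 ≈ -8.0597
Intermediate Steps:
T = -20 (T = -24 - 1*(-4) = -24 + 4 = -20)
W(t) = -8 (W(t) = (0*t + 2)*(-4) = (0 + 2)*(-4) = 2*(-4) = -8)
(-2655 + (-1484 + 1507)*(-818 - 422))/(W(T) + 3876) = (-2655 + (-1484 + 1507)*(-818 - 422))/(-8 + 3876) = (-2655 + 23*(-1240))/3868 = (-2655 - 28520)*(1/3868) = -31175*1/3868 = -31175/3868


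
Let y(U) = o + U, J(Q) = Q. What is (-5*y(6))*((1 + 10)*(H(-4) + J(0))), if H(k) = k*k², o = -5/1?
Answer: 3520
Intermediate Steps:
o = -5 (o = -5*1 = -5)
H(k) = k³
y(U) = -5 + U
(-5*y(6))*((1 + 10)*(H(-4) + J(0))) = (-5*(-5 + 6))*((1 + 10)*((-4)³ + 0)) = (-5*1)*(11*(-64 + 0)) = -55*(-64) = -5*(-704) = 3520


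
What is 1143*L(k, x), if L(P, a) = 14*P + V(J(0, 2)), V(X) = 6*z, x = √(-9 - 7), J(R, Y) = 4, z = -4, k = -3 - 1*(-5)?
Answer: 4572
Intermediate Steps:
k = 2 (k = -3 + 5 = 2)
x = 4*I (x = √(-16) = 4*I ≈ 4.0*I)
V(X) = -24 (V(X) = 6*(-4) = -24)
L(P, a) = -24 + 14*P (L(P, a) = 14*P - 24 = -24 + 14*P)
1143*L(k, x) = 1143*(-24 + 14*2) = 1143*(-24 + 28) = 1143*4 = 4572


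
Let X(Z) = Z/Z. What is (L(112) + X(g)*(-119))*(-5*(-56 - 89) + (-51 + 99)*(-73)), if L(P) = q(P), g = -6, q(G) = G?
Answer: 19453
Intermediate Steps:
X(Z) = 1
L(P) = P
(L(112) + X(g)*(-119))*(-5*(-56 - 89) + (-51 + 99)*(-73)) = (112 + 1*(-119))*(-5*(-56 - 89) + (-51 + 99)*(-73)) = (112 - 119)*(-5*(-145) + 48*(-73)) = -7*(725 - 3504) = -7*(-2779) = 19453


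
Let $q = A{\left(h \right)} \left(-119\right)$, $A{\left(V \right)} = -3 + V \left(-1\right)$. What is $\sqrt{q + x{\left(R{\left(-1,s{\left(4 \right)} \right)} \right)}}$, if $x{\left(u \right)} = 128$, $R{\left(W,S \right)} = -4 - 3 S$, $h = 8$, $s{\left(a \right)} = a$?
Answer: $\sqrt{1437} \approx 37.908$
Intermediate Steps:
$A{\left(V \right)} = -3 - V$
$q = 1309$ ($q = \left(-3 - 8\right) \left(-119\right) = \left(-11\right) \left(-119\right) = 1309$)
$\sqrt{q + x{\left(R{\left(-1,s{\left(4 \right)} \right)} \right)}} = \sqrt{1309 + 128} = \sqrt{1437}$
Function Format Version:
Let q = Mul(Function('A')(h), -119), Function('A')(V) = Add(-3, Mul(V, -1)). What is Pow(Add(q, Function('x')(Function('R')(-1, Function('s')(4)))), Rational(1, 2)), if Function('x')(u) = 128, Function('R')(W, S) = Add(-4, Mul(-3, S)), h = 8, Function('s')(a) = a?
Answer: Pow(1437, Rational(1, 2)) ≈ 37.908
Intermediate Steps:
Function('A')(V) = Add(-3, Mul(-1, V))
q = 1309 (q = Mul(Add(-3, Mul(-1, 8)), -119) = Mul(Add(-3, -8), -119) = Mul(-11, -119) = 1309)
Pow(Add(q, Function('x')(Function('R')(-1, Function('s')(4)))), Rational(1, 2)) = Pow(Add(1309, 128), Rational(1, 2)) = Pow(1437, Rational(1, 2))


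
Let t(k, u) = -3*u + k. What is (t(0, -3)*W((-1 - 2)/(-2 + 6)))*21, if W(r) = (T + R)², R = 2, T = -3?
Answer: 189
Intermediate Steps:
t(k, u) = k - 3*u
W(r) = 1 (W(r) = (-3 + 2)² = (-1)² = 1)
(t(0, -3)*W((-1 - 2)/(-2 + 6)))*21 = ((0 - 3*(-3))*1)*21 = ((0 + 9)*1)*21 = (9*1)*21 = 9*21 = 189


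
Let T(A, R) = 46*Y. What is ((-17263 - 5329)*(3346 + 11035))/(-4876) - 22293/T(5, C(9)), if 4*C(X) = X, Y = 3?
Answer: 162053933/2438 ≈ 66470.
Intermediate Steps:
C(X) = X/4
T(A, R) = 138 (T(A, R) = 46*3 = 138)
((-17263 - 5329)*(3346 + 11035))/(-4876) - 22293/T(5, C(9)) = ((-17263 - 5329)*(3346 + 11035))/(-4876) - 22293/138 = -22592*14381*(-1/4876) - 22293*1/138 = -324895552*(-1/4876) - 7431/46 = 81223888/1219 - 7431/46 = 162053933/2438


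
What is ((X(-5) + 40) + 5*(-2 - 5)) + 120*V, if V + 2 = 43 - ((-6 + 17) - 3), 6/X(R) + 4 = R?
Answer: 11893/3 ≈ 3964.3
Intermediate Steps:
X(R) = 6/(-4 + R)
V = 33 (V = -2 + (43 - ((-6 + 17) - 3)) = -2 + (43 - (11 - 3)) = -2 + (43 - 1*8) = -2 + (43 - 8) = -2 + 35 = 33)
((X(-5) + 40) + 5*(-2 - 5)) + 120*V = ((6/(-4 - 5) + 40) + 5*(-2 - 5)) + 120*33 = ((6/(-9) + 40) + 5*(-7)) + 3960 = ((6*(-1/9) + 40) - 35) + 3960 = ((-2/3 + 40) - 35) + 3960 = (118/3 - 35) + 3960 = 13/3 + 3960 = 11893/3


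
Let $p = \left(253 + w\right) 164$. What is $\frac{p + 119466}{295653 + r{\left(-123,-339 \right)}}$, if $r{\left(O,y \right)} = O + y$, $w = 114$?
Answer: $\frac{179654}{295191} \approx 0.6086$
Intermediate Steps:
$p = 60188$ ($p = \left(253 + 114\right) 164 = 367 \cdot 164 = 60188$)
$\frac{p + 119466}{295653 + r{\left(-123,-339 \right)}} = \frac{60188 + 119466}{295653 - 462} = \frac{179654}{295653 - 462} = \frac{179654}{295191}$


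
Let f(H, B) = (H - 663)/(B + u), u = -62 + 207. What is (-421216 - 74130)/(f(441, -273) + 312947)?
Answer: -31702144/20028719 ≈ -1.5828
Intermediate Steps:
u = 145
f(H, B) = (-663 + H)/(145 + B) (f(H, B) = (H - 663)/(B + 145) = (-663 + H)/(145 + B))
(-421216 - 74130)/(f(441, -273) + 312947) = (-421216 - 74130)/((-663 + 441)/(145 - 273) + 312947) = -495346/(-222/(-128) + 312947) = -495346/(-1/128*(-222) + 312947) = -495346/(111/64 + 312947) = -495346/20028719/64 = -495346*64/20028719 = -31702144/20028719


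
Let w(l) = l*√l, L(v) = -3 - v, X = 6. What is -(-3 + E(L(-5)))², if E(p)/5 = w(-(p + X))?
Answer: 12791 - 480*I*√2 ≈ 12791.0 - 678.82*I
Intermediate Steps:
w(l) = l^(3/2)
E(p) = 5*(-6 - p)^(3/2) (E(p) = 5*(-(p + 6))^(3/2) = 5*(-(6 + p))^(3/2) = 5*(-6 - p)^(3/2))
-(-3 + E(L(-5)))² = -(-3 + 5*(-6 - (-3 - 1*(-5)))^(3/2))² = -(-3 + 5*(-6 - (-3 + 5))^(3/2))² = -(-3 + 5*(-6 - 1*2)^(3/2))² = -(-3 + 5*(-6 - 2)^(3/2))² = -(-3 + 5*(-8)^(3/2))² = -(-3 + 5*(-16*I*√2))² = -(-3 - 80*I*√2)²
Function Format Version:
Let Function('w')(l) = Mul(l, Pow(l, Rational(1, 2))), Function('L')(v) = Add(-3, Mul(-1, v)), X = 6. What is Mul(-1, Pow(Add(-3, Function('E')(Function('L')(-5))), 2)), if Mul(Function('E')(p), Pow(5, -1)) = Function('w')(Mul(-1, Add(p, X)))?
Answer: Add(12791, Mul(-480, I, Pow(2, Rational(1, 2)))) ≈ Add(12791., Mul(-678.82, I))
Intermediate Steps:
Function('w')(l) = Pow(l, Rational(3, 2))
Function('E')(p) = Mul(5, Pow(Add(-6, Mul(-1, p)), Rational(3, 2))) (Function('E')(p) = Mul(5, Pow(Mul(-1, Add(p, 6)), Rational(3, 2))) = Mul(5, Pow(Mul(-1, Add(6, p)), Rational(3, 2))) = Mul(5, Pow(Add(-6, Mul(-1, p)), Rational(3, 2))))
Mul(-1, Pow(Add(-3, Function('E')(Function('L')(-5))), 2)) = Mul(-1, Pow(Add(-3, Mul(5, Pow(Add(-6, Mul(-1, Add(-3, Mul(-1, -5)))), Rational(3, 2)))), 2)) = Mul(-1, Pow(Add(-3, Mul(5, Pow(Add(-6, Mul(-1, Add(-3, 5))), Rational(3, 2)))), 2)) = Mul(-1, Pow(Add(-3, Mul(5, Pow(Add(-6, Mul(-1, 2)), Rational(3, 2)))), 2)) = Mul(-1, Pow(Add(-3, Mul(5, Pow(Add(-6, -2), Rational(3, 2)))), 2)) = Mul(-1, Pow(Add(-3, Mul(5, Pow(-8, Rational(3, 2)))), 2)) = Mul(-1, Pow(Add(-3, Mul(5, Mul(-16, I, Pow(2, Rational(1, 2))))), 2)) = Mul(-1, Pow(Add(-3, Mul(-80, I, Pow(2, Rational(1, 2)))), 2))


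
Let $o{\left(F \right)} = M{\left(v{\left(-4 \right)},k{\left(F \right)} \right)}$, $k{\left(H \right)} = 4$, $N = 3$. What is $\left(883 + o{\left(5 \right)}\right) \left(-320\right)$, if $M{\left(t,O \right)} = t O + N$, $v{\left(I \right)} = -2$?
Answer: $-280960$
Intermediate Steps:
$M{\left(t,O \right)} = 3 + O t$ ($M{\left(t,O \right)} = t O + 3 = O t + 3 = 3 + O t$)
$o{\left(F \right)} = -5$ ($o{\left(F \right)} = 3 + 4 \left(-2\right) = 3 - 8 = -5$)
$\left(883 + o{\left(5 \right)}\right) \left(-320\right) = \left(883 - 5\right) \left(-320\right) = 878 \left(-320\right) = -280960$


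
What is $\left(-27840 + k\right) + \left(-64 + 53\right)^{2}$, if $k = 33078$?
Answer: $5359$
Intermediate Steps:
$\left(-27840 + k\right) + \left(-64 + 53\right)^{2} = \left(-27840 + 33078\right) + \left(-64 + 53\right)^{2} = 5238 + \left(-11\right)^{2} = 5238 + 121 = 5359$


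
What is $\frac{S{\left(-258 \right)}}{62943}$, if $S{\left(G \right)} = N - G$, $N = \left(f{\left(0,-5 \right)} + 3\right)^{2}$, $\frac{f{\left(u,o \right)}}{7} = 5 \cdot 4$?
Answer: $\frac{20707}{62943} \approx 0.32898$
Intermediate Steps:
$f{\left(u,o \right)} = 140$ ($f{\left(u,o \right)} = 7 \cdot 5 \cdot 4 = 7 \cdot 20 = 140$)
$N = 20449$ ($N = \left(140 + 3\right)^{2} = 143^{2} = 20449$)
$S{\left(G \right)} = 20449 - G$
$\frac{S{\left(-258 \right)}}{62943} = \frac{20449 - -258}{62943} = \left(20449 + 258\right) \frac{1}{62943} = 20707 \cdot \frac{1}{62943} = \frac{20707}{62943}$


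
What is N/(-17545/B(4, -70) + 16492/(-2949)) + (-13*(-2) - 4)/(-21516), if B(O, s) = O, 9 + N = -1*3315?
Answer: 38295479939/50666437194 ≈ 0.75584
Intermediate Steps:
N = -3324 (N = -9 - 1*3315 = -9 - 3315 = -3324)
N/(-17545/B(4, -70) + 16492/(-2949)) + (-13*(-2) - 4)/(-21516) = -3324/(-17545/4 + 16492/(-2949)) + (-13*(-2) - 4)/(-21516) = -3324/(-17545*¼ + 16492*(-1/2949)) + (26 - 4)*(-1/21516) = -3324/(-17545/4 - 16492/2949) + 22*(-1/21516) = -3324/(-51806173/11796) - 1/978 = -3324*(-11796/51806173) - 1/978 = 39209904/51806173 - 1/978 = 38295479939/50666437194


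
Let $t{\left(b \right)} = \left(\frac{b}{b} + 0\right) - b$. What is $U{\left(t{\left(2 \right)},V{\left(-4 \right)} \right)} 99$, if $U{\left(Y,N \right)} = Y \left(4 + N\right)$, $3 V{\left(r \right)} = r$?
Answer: $-264$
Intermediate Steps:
$t{\left(b \right)} = 1 - b$ ($t{\left(b \right)} = \left(1 + 0\right) - b = 1 - b$)
$V{\left(r \right)} = \frac{r}{3}$
$U{\left(t{\left(2 \right)},V{\left(-4 \right)} \right)} 99 = \left(1 - 2\right) \left(4 + \frac{1}{3} \left(-4\right)\right) 99 = \left(1 - 2\right) \left(4 - \frac{4}{3}\right) 99 = \left(-1\right) \frac{8}{3} \cdot 99 = \left(- \frac{8}{3}\right) 99 = -264$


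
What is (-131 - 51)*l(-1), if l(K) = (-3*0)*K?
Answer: 0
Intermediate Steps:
l(K) = 0 (l(K) = 0*K = 0)
(-131 - 51)*l(-1) = (-131 - 51)*0 = -182*0 = 0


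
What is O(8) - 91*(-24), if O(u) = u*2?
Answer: 2200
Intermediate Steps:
O(u) = 2*u
O(8) - 91*(-24) = 2*8 - 91*(-24) = 16 + 2184 = 2200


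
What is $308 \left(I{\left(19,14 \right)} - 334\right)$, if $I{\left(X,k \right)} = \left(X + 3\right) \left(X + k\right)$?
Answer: $120736$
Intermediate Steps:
$I{\left(X,k \right)} = \left(3 + X\right) \left(X + k\right)$
$308 \left(I{\left(19,14 \right)} - 334\right) = 308 \left(\left(19^{2} + 3 \cdot 19 + 3 \cdot 14 + 19 \cdot 14\right) - 334\right) = 308 \left(\left(361 + 57 + 42 + 266\right) - 334\right) = 308 \left(726 - 334\right) = 308 \cdot 392 = 120736$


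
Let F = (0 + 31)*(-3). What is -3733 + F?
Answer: -3826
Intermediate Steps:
F = -93 (F = 31*(-3) = -93)
-3733 + F = -3733 - 93 = -3826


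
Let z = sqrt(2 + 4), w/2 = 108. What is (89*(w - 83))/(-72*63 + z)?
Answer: -470988/180485 - 623*sqrt(6)/1082910 ≈ -2.6110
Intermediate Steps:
w = 216 (w = 2*108 = 216)
z = sqrt(6) ≈ 2.4495
(89*(w - 83))/(-72*63 + z) = (89*(216 - 83))/(-72*63 + sqrt(6)) = (89*133)/(-4536 + sqrt(6)) = 11837/(-4536 + sqrt(6))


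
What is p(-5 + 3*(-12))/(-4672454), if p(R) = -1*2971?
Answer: 2971/4672454 ≈ 0.00063585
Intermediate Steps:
p(R) = -2971
p(-5 + 3*(-12))/(-4672454) = -2971/(-4672454) = -2971*(-1/4672454) = 2971/4672454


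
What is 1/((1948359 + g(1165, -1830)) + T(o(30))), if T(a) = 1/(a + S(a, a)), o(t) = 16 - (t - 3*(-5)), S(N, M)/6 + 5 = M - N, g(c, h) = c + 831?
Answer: 59/115070944 ≈ 5.1273e-7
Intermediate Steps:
g(c, h) = 831 + c
S(N, M) = -30 - 6*N + 6*M (S(N, M) = -30 + 6*(M - N) = -30 + (-6*N + 6*M) = -30 - 6*N + 6*M)
o(t) = 1 - t (o(t) = 16 - (t + 15) = 16 - (15 + t) = 16 + (-15 - t) = 1 - t)
T(a) = 1/(-30 + a) (T(a) = 1/(a + (-30 - 6*a + 6*a)) = 1/(a - 30) = 1/(-30 + a))
1/((1948359 + g(1165, -1830)) + T(o(30))) = 1/((1948359 + (831 + 1165)) + 1/(-30 + (1 - 1*30))) = 1/((1948359 + 1996) + 1/(-30 + (1 - 30))) = 1/(1950355 + 1/(-30 - 29)) = 1/(1950355 + 1/(-59)) = 1/(1950355 - 1/59) = 1/(115070944/59) = 59/115070944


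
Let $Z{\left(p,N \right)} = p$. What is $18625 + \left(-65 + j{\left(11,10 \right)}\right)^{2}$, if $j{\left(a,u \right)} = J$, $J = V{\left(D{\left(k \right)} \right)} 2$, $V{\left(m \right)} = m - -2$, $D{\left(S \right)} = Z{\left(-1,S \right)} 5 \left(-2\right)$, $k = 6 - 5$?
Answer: $20306$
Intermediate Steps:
$k = 1$
$D{\left(S \right)} = 10$ ($D{\left(S \right)} = \left(-1\right) 5 \left(-2\right) = \left(-5\right) \left(-2\right) = 10$)
$V{\left(m \right)} = 2 + m$ ($V{\left(m \right)} = m + 2 = 2 + m$)
$J = 24$ ($J = \left(2 + 10\right) 2 = 12 \cdot 2 = 24$)
$j{\left(a,u \right)} = 24$
$18625 + \left(-65 + j{\left(11,10 \right)}\right)^{2} = 18625 + \left(-65 + 24\right)^{2} = 18625 + \left(-41\right)^{2} = 18625 + 1681 = 20306$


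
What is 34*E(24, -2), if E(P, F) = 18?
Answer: 612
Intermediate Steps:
34*E(24, -2) = 34*18 = 612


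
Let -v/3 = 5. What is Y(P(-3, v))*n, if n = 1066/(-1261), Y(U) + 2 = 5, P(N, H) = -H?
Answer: -246/97 ≈ -2.5361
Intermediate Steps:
v = -15 (v = -3*5 = -15)
Y(U) = 3 (Y(U) = -2 + 5 = 3)
n = -82/97 (n = 1066*(-1/1261) = -82/97 ≈ -0.84536)
Y(P(-3, v))*n = 3*(-82/97) = -246/97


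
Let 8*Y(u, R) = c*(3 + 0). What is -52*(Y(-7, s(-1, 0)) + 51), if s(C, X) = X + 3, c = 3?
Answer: -5421/2 ≈ -2710.5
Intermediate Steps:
s(C, X) = 3 + X
Y(u, R) = 9/8 (Y(u, R) = (3*(3 + 0))/8 = (3*3)/8 = (⅛)*9 = 9/8)
-52*(Y(-7, s(-1, 0)) + 51) = -52*(9/8 + 51) = -52*417/8 = -5421/2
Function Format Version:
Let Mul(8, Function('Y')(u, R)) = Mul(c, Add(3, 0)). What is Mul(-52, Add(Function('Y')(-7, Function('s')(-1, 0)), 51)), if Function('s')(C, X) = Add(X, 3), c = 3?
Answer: Rational(-5421, 2) ≈ -2710.5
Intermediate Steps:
Function('s')(C, X) = Add(3, X)
Function('Y')(u, R) = Rational(9, 8) (Function('Y')(u, R) = Mul(Rational(1, 8), Mul(3, Add(3, 0))) = Mul(Rational(1, 8), Mul(3, 3)) = Mul(Rational(1, 8), 9) = Rational(9, 8))
Mul(-52, Add(Function('Y')(-7, Function('s')(-1, 0)), 51)) = Mul(-52, Add(Rational(9, 8), 51)) = Mul(-52, Rational(417, 8)) = Rational(-5421, 2)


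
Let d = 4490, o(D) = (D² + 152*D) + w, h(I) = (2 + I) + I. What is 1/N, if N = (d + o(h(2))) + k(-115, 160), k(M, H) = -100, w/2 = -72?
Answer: 1/5194 ≈ 0.00019253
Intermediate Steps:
w = -144 (w = 2*(-72) = -144)
h(I) = 2 + 2*I
o(D) = -144 + D² + 152*D (o(D) = (D² + 152*D) - 144 = -144 + D² + 152*D)
N = 5194 (N = (4490 + (-144 + (2 + 2*2)² + 152*(2 + 2*2))) - 100 = (4490 + (-144 + (2 + 4)² + 152*(2 + 4))) - 100 = (4490 + (-144 + 6² + 152*6)) - 100 = (4490 + (-144 + 36 + 912)) - 100 = (4490 + 804) - 100 = 5294 - 100 = 5194)
1/N = 1/5194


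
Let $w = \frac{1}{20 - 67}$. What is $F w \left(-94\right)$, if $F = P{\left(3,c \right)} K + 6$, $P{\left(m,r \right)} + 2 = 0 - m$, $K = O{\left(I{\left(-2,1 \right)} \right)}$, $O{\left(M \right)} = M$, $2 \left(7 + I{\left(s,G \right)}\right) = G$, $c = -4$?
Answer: $77$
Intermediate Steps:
$I{\left(s,G \right)} = -7 + \frac{G}{2}$
$K = - \frac{13}{2}$ ($K = -7 + \frac{1}{2} \cdot 1 = -7 + \frac{1}{2} = - \frac{13}{2} \approx -6.5$)
$w = - \frac{1}{47}$ ($w = \frac{1}{-47} = - \frac{1}{47} \approx -0.021277$)
$P{\left(m,r \right)} = -2 - m$ ($P{\left(m,r \right)} = -2 + \left(0 - m\right) = -2 - m$)
$F = \frac{77}{2}$ ($F = \left(-2 - 3\right) \left(- \frac{13}{2}\right) + 6 = \left(-5\right) \left(- \frac{13}{2}\right) + 6 = \frac{65}{2} + 6 = \frac{77}{2} \approx 38.5$)
$F w \left(-94\right) = \frac{77}{2} \left(- \frac{1}{47}\right) \left(-94\right) = \left(- \frac{77}{94}\right) \left(-94\right) = 77$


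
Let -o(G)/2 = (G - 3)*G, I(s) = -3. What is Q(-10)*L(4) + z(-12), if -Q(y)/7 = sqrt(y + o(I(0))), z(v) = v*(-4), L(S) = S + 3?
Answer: 48 - 49*I*sqrt(46) ≈ 48.0 - 332.33*I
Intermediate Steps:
L(S) = 3 + S
z(v) = -4*v
o(G) = -2*G*(-3 + G) (o(G) = -2*(G - 3)*G = -2*(-3 + G)*G = -2*G*(-3 + G))
Q(y) = -7*sqrt(-36 + y) (Q(y) = -7*sqrt(y + 2*(-3)*(3 - 1*(-3))) = -7*sqrt(y + 2*(-3)*(3 + 3)) = -7*sqrt(y + 2*(-3)*6) = -7*sqrt(y - 36) = -7*sqrt(-36 + y))
Q(-10)*L(4) + z(-12) = (-7*sqrt(-36 - 10))*(3 + 4) - 4*(-12) = -7*I*sqrt(46)*7 + 48 = -49*I*sqrt(46) + 48 = 48 - 49*I*sqrt(46)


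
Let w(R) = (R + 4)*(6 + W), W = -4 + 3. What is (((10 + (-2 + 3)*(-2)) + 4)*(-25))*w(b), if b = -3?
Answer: -1500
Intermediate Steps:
W = -1
w(R) = 20 + 5*R (w(R) = (R + 4)*(6 - 1) = (4 + R)*5 = 20 + 5*R)
(((10 + (-2 + 3)*(-2)) + 4)*(-25))*w(b) = (((10 + (-2 + 3)*(-2)) + 4)*(-25))*(20 + 5*(-3)) = (((10 + 1*(-2)) + 4)*(-25))*(20 - 15) = (((10 - 2) + 4)*(-25))*5 = ((8 + 4)*(-25))*5 = (12*(-25))*5 = -300*5 = -1500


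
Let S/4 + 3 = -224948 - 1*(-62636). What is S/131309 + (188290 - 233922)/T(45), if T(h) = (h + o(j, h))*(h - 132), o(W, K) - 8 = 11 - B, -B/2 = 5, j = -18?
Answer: 905978204/422683671 ≈ 2.1434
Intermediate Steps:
B = -10 (B = -2*5 = -10)
S = -649260 (S = -12 + 4*(-224948 - 1*(-62636)) = -12 + 4*(-224948 + 62636) = -12 + 4*(-162312) = -12 - 649248 = -649260)
o(W, K) = 29 (o(W, K) = 8 + (11 - 1*(-10)) = 8 + (11 + 10) = 8 + 21 = 29)
T(h) = (-132 + h)*(29 + h) (T(h) = (h + 29)*(h - 132) = (29 + h)*(-132 + h) = (-132 + h)*(29 + h))
S/131309 + (188290 - 233922)/T(45) = -649260/131309 + (188290 - 233922)/(-3828 + 45² - 103*45) = -649260*1/131309 - 45632/(-3828 + 2025 - 4635) = -649260/131309 - 45632/(-6438) = -649260/131309 - 45632*(-1/6438) = -649260/131309 + 22816/3219 = 905978204/422683671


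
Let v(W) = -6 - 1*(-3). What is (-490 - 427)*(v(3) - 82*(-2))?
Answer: -147637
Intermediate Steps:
v(W) = -3 (v(W) = -6 + 3 = -3)
(-490 - 427)*(v(3) - 82*(-2)) = (-490 - 427)*(-3 - 82*(-2)) = -917*(-3 + 164) = -917*161 = -147637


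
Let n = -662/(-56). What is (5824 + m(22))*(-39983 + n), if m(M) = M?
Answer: -3271401139/14 ≈ -2.3367e+8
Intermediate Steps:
n = 331/28 (n = -1/56*(-662) = 331/28 ≈ 11.821)
(5824 + m(22))*(-39983 + n) = (5824 + 22)*(-39983 + 331/28) = 5846*(-1119193/28) = -3271401139/14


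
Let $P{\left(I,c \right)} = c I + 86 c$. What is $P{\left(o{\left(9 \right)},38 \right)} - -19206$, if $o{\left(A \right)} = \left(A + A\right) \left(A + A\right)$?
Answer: $34786$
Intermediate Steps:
$o{\left(A \right)} = 4 A^{2}$ ($o{\left(A \right)} = 2 A 2 A = 4 A^{2}$)
$P{\left(I,c \right)} = 86 c + I c$ ($P{\left(I,c \right)} = I c + 86 c = 86 c + I c$)
$P{\left(o{\left(9 \right)},38 \right)} - -19206 = 38 \left(86 + 4 \cdot 9^{2}\right) - -19206 = 38 \left(86 + 4 \cdot 81\right) + 19206 = 38 \left(86 + 324\right) + 19206 = 38 \cdot 410 + 19206 = 15580 + 19206 = 34786$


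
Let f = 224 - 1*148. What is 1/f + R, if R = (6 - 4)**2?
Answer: 305/76 ≈ 4.0132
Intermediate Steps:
f = 76 (f = 224 - 148 = 76)
R = 4 (R = 2**2 = 4)
1/f + R = 1/76 + 4 = 305/76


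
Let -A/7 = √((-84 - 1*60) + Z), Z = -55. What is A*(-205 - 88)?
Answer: 2051*I*√199 ≈ 28933.0*I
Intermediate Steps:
A = -7*I*√199 (A = -7*√((-84 - 1*60) - 55) = -7*√((-84 - 60) - 55) = -7*√(-144 - 55) = -7*I*√199 ≈ -98.747*I)
A*(-205 - 88) = (-7*I*√199)*(-205 - 88) = -7*I*√199*(-293) = 2051*I*√199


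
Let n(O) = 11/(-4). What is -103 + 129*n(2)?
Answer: -1831/4 ≈ -457.75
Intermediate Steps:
n(O) = -11/4 (n(O) = 11*(-1/4) = -11/4)
-103 + 129*n(2) = -103 + 129*(-11/4) = -103 - 1419/4 = -1831/4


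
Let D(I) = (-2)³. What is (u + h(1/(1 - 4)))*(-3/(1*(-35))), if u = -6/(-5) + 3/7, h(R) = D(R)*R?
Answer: 451/1225 ≈ 0.36816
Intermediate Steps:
D(I) = -8
h(R) = -8*R
u = 57/35 (u = -6*(-⅕) + 3*(⅐) = 6/5 + 3/7 = 57/35 ≈ 1.6286)
(u + h(1/(1 - 4)))*(-3/(1*(-35))) = (57/35 - 8/(1 - 4))*(-3/(1*(-35))) = (57/35 - 8/(-3))*(-3/(-35)) = (57/35 - 8*(-⅓))*(-3*(-1/35)) = (57/35 + 8/3)*(3/35) = (451/105)*(3/35) = 451/1225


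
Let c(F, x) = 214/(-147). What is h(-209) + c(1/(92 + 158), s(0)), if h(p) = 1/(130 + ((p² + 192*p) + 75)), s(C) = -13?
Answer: -804065/552426 ≈ -1.4555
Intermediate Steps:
h(p) = 1/(205 + p² + 192*p) (h(p) = 1/(130 + (75 + p² + 192*p)) = 1/(205 + p² + 192*p))
c(F, x) = -214/147 (c(F, x) = 214*(-1/147) = -214/147)
h(-209) + c(1/(92 + 158), s(0)) = 1/(205 + (-209)² + 192*(-209)) - 214/147 = 1/(205 + 43681 - 40128) - 214/147 = 1/3758 - 214/147 = -804065/552426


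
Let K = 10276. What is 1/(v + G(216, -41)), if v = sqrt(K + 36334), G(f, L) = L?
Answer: 41/44929 + sqrt(46610)/44929 ≈ 0.0057178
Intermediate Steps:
v = sqrt(46610) (v = sqrt(10276 + 36334) = sqrt(46610) ≈ 215.89)
1/(v + G(216, -41)) = 1/(sqrt(46610) - 41) = 1/(-41 + sqrt(46610))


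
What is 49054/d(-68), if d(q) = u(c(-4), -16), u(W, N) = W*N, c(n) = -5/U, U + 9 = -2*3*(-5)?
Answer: 515067/40 ≈ 12877.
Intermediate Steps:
U = 21 (U = -9 - 2*3*(-5) = -9 - 6*(-5) = -9 + 30 = 21)
c(n) = -5/21
u(W, N) = N*W
d(q) = 80/21 (d(q) = -16*(-5/21) = 80/21)
49054/d(-68) = 49054/(80/21) = 49054*(21/80) = 515067/40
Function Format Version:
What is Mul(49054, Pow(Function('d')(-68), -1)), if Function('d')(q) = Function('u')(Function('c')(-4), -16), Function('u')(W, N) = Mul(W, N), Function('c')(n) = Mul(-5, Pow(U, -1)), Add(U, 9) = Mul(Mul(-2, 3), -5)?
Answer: Rational(515067, 40) ≈ 12877.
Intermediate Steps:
U = 21 (U = Add(-9, Mul(Mul(-2, 3), -5)) = Add(-9, Mul(-6, -5)) = Add(-9, 30) = 21)
Function('c')(n) = Rational(-5, 21) (Function('c')(n) = Mul(-5, Pow(21, -1)) = Mul(-5, Rational(1, 21)) = Rational(-5, 21))
Function('u')(W, N) = Mul(N, W)
Function('d')(q) = Rational(80, 21) (Function('d')(q) = Mul(-16, Rational(-5, 21)) = Rational(80, 21))
Mul(49054, Pow(Function('d')(-68), -1)) = Mul(49054, Pow(Rational(80, 21), -1)) = Mul(49054, Rational(21, 80)) = Rational(515067, 40)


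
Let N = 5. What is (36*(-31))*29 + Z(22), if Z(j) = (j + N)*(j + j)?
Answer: -31176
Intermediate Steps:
Z(j) = 2*j*(5 + j) (Z(j) = (j + 5)*(j + j) = (5 + j)*(2*j) = 2*j*(5 + j))
(36*(-31))*29 + Z(22) = (36*(-31))*29 + 2*22*(5 + 22) = -1116*29 + 2*22*27 = -32364 + 1188 = -31176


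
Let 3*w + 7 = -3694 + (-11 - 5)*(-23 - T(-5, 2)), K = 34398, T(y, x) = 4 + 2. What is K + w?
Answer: 33319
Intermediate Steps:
T(y, x) = 6
w = -1079 (w = -7/3 + (-3694 + (-11 - 5)*(-23 - 1*6))/3 = -7/3 + (-3694 - 16*(-23 - 6))/3 = -7/3 + (-3694 - 16*(-29))/3 = -7/3 + (-3694 + 464)/3 = -7/3 + (1/3)*(-3230) = -7/3 - 3230/3 = -1079)
K + w = 34398 - 1079 = 33319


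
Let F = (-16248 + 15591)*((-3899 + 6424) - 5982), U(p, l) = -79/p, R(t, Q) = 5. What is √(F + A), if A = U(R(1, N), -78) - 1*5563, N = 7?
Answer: √56641755/5 ≈ 1505.2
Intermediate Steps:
F = 2271249 (F = -657*(2525 - 5982) = -657*(-3457) = 2271249)
A = -27894/5 (A = -79/5 - 1*5563 = -79*⅕ - 5563 = -79/5 - 5563 = -27894/5 ≈ -5578.8)
√(F + A) = √(2271249 - 27894/5) = √(11328351/5) = √56641755/5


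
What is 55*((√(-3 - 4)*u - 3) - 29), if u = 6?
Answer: -1760 + 330*I*√7 ≈ -1760.0 + 873.1*I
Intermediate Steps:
55*((√(-3 - 4)*u - 3) - 29) = 55*((√(-3 - 4)*6 - 3) - 29) = 55*((√(-7)*6 - 3) - 29) = 55*(((I*√7)*6 - 3) - 29) = 55*((6*I*√7 - 3) - 29) = 55*((-3 + 6*I*√7) - 29) = 55*(-32 + 6*I*√7) = -1760 + 330*I*√7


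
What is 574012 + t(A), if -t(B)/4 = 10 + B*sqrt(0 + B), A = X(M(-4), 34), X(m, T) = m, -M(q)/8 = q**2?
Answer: 573972 + 4096*I*sqrt(2) ≈ 5.7397e+5 + 5792.6*I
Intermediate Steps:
M(q) = -8*q**2
A = -128 (A = -8*(-4)**2 = -8*16 = -128)
t(B) = -40 - 4*B**(3/2) (t(B) = -4*(10 + B*sqrt(0 + B)) = -4*(10 + B*sqrt(B)) = -4*(10 + B**(3/2)) = -40 - 4*B**(3/2))
574012 + t(A) = 574012 + (-40 - (-4096)*I*sqrt(2)) = 574012 + (-40 + 4096*I*sqrt(2)) = 573972 + 4096*I*sqrt(2)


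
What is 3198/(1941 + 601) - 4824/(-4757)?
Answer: 5001/2201 ≈ 2.2721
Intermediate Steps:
3198/(1941 + 601) - 4824/(-4757) = 3198/2542 - 4824*(-1/4757) = 3198*(1/2542) + 72/71 = 39/31 + 72/71 = 5001/2201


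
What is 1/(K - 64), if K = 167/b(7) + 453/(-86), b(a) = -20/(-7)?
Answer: -860/9303 ≈ -0.092443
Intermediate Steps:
b(a) = 20/7 (b(a) = -20*(-1/7) = 20/7)
K = 45737/860 (K = 167/(20/7) + 453/(-86) = 167*(7/20) + 453*(-1/86) = 1169/20 - 453/86 = 45737/860 ≈ 53.183)
1/(K - 64) = 1/(45737/860 - 64) = 1/(-9303/860) = -860/9303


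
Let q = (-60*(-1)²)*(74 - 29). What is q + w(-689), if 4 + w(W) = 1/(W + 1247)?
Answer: -1508831/558 ≈ -2704.0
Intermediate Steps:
w(W) = -4 + 1/(1247 + W) (w(W) = -4 + 1/(W + 1247) = -4 + 1/(1247 + W))
q = -2700 (q = -60*1*45 = -60*45 = -2700)
q + w(-689) = -2700 + (-4987 - 4*(-689))/(1247 - 689) = -2700 + (-4987 + 2756)/558 = -2700 + (1/558)*(-2231) = -2700 - 2231/558 = -1508831/558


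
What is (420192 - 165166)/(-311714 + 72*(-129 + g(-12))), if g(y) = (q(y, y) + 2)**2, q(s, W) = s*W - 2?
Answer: 127513/585995 ≈ 0.21760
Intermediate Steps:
q(s, W) = -2 + W*s (q(s, W) = W*s - 2 = -2 + W*s)
g(y) = y**4 (g(y) = ((-2 + y*y) + 2)**2 = ((-2 + y**2) + 2)**2 = (y**2)**2 = y**4)
(420192 - 165166)/(-311714 + 72*(-129 + g(-12))) = (420192 - 165166)/(-311714 + 72*(-129 + (-12)**4)) = 255026/(-311714 + 72*(-129 + 20736)) = 255026/(-311714 + 72*20607) = 255026/(-311714 + 1483704) = 255026/1171990 = 255026*(1/1171990) = 127513/585995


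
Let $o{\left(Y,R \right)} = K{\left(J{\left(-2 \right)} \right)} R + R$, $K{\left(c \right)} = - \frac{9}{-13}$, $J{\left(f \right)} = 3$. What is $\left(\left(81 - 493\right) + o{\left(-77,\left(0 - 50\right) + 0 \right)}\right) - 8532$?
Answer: $- \frac{117372}{13} \approx -9028.6$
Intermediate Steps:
$K{\left(c \right)} = \frac{9}{13}$ ($K{\left(c \right)} = \left(-9\right) \left(- \frac{1}{13}\right) = \frac{9}{13}$)
$o{\left(Y,R \right)} = \frac{22 R}{13}$ ($o{\left(Y,R \right)} = \frac{9 R}{13} + R = \frac{22 R}{13}$)
$\left(\left(81 - 493\right) + o{\left(-77,\left(0 - 50\right) + 0 \right)}\right) - 8532 = \left(\left(81 - 493\right) + \frac{22 \left(\left(0 - 50\right) + 0\right)}{13}\right) - 8532 = \left(\left(81 - 493\right) + \frac{22 \left(-50 + 0\right)}{13}\right) - 8532 = \left(-412 + \frac{22}{13} \left(-50\right)\right) - 8532 = \left(-412 - \frac{1100}{13}\right) - 8532 = - \frac{6456}{13} - 8532 = - \frac{117372}{13}$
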